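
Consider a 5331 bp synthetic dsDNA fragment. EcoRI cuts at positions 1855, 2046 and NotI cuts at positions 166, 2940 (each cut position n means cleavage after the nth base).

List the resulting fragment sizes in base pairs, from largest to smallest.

2391, 1689, 894, 191, 166 bp

Combined cut positions (sorted): 166, 1855, 2046, 2940.
Linear molecule, 4 cuts → 5 fragments:
  166 − 0 = 166 bp
  1855 − 166 = 1689 bp
  2046 − 1855 = 191 bp
  2940 − 2046 = 894 bp
  5331 − 2940 = 2391 bp
Sorted largest to smallest: 2391, 1689, 894, 191, 166 bp.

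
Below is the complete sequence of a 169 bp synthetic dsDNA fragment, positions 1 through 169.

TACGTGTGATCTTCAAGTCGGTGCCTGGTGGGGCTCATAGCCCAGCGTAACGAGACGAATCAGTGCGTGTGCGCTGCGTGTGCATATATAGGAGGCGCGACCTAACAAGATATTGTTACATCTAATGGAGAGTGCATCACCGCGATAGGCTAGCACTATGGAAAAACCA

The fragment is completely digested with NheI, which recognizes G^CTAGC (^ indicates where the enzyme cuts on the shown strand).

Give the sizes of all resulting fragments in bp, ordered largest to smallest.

149, 20 bp

The NheI site (GCTAGC) starts at position 149.
NheI cuts after the first base of each site, so after position 149.
Linear molecule, 1 cut → 2 fragments:
  1–149 → 149 bp
  150–169 → 20 bp
Sorted largest to smallest: 149, 20 bp.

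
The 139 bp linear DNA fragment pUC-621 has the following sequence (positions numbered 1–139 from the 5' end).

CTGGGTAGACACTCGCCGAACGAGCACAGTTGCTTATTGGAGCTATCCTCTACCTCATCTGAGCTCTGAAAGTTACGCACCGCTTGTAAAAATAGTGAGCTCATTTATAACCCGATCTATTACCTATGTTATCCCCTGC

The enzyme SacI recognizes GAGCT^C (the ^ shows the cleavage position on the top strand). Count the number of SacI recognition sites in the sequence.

GAGCTC occurs starting at positions 61, 97.
SacI cuts at 2 sites.

2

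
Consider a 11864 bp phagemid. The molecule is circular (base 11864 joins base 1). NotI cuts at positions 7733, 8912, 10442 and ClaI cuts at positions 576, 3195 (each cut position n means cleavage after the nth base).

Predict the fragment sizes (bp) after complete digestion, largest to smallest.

Combined cut positions (sorted): 576, 3195, 7733, 8912, 10442.
Circular molecule, 5 cuts → 5 fragments:
  3195 − 576 = 2619 bp
  7733 − 3195 = 4538 bp
  8912 − 7733 = 1179 bp
  10442 − 8912 = 1530 bp
  wrap: 11864 − 10442 + 576 = 1998 bp
Sorted largest to smallest: 4538, 2619, 1998, 1530, 1179 bp.

4538, 2619, 1998, 1530, 1179 bp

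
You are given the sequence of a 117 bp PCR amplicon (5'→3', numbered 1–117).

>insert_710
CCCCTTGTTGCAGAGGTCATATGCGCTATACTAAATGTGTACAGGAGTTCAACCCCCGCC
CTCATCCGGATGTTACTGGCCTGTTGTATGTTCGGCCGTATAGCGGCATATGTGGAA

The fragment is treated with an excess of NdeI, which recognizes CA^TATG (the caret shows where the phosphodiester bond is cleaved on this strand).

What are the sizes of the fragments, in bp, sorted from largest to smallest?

89, 19, 9 bp

NdeI sites (CATATG) start at positions 18, 107.
NdeI cuts after base 2 of each site, so after positions 19, 108.
Linear molecule, 2 cuts → 3 fragments:
  1–19 → 19 bp
  20–108 → 89 bp
  109–117 → 9 bp
Sorted largest to smallest: 89, 19, 9 bp.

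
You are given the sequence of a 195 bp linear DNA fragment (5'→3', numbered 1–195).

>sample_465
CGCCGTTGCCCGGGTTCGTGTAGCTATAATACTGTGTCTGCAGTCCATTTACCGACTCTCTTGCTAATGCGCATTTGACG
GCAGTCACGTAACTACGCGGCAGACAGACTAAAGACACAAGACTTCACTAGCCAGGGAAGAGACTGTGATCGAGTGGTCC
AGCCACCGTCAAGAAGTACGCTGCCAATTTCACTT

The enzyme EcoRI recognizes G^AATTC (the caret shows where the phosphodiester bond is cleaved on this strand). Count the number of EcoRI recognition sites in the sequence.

No occurrence of GAATTC is present in the sequence.
EcoRI does not cut: 0 sites.

0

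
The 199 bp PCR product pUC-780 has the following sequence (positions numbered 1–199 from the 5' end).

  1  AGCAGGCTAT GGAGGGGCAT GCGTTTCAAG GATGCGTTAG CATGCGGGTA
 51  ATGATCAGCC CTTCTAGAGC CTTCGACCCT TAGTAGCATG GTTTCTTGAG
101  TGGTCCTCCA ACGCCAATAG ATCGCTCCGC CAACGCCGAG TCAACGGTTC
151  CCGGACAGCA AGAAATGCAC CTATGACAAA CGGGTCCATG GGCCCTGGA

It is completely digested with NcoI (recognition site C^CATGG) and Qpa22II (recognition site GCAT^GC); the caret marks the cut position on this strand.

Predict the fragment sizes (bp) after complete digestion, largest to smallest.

The NcoI site (CCATGG) starts at position 186.
NcoI cuts after the first base of each site, so after position 186.
Qpa22II sites (GCATGC) start at positions 17, 40.
Qpa22II cuts after base 4 of each site, so after positions 20, 43.
Combined cut positions: 20, 43, 186.
Linear molecule, 3 cuts → 4 fragments:
  1–20 → 20 bp
  21–43 → 23 bp
  44–186 → 143 bp
  187–199 → 13 bp
Sorted largest to smallest: 143, 23, 20, 13 bp.

143, 23, 20, 13 bp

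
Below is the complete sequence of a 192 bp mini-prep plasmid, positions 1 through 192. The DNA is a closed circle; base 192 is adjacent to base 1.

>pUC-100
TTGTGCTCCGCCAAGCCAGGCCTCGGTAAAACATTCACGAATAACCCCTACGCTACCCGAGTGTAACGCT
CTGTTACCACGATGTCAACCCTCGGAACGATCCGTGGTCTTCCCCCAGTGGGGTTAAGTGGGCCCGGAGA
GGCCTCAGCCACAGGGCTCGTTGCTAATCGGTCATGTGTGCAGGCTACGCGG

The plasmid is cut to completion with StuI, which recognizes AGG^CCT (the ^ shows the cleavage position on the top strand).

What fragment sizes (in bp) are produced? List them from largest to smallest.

StuI sites (AGGCCT) start at positions 18, 140.
StuI cuts after base 3 of each site, so after positions 20, 142.
Circular molecule, 2 cuts → 2 fragments:
  21–142 → 122 bp
  143–192 then 1–20 → 50 + 20 = 70 bp
Sorted largest to smallest: 122, 70 bp.

122, 70 bp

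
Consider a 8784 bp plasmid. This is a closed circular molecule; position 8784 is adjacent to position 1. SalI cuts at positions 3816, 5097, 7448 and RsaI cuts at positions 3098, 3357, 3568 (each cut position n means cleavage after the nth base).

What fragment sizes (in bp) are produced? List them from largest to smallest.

4434, 2351, 1281, 259, 248, 211 bp

Combined cut positions (sorted): 3098, 3357, 3568, 3816, 5097, 7448.
Circular molecule, 6 cuts → 6 fragments:
  3357 − 3098 = 259 bp
  3568 − 3357 = 211 bp
  3816 − 3568 = 248 bp
  5097 − 3816 = 1281 bp
  7448 − 5097 = 2351 bp
  wrap: 8784 − 7448 + 3098 = 4434 bp
Sorted largest to smallest: 4434, 2351, 1281, 259, 248, 211 bp.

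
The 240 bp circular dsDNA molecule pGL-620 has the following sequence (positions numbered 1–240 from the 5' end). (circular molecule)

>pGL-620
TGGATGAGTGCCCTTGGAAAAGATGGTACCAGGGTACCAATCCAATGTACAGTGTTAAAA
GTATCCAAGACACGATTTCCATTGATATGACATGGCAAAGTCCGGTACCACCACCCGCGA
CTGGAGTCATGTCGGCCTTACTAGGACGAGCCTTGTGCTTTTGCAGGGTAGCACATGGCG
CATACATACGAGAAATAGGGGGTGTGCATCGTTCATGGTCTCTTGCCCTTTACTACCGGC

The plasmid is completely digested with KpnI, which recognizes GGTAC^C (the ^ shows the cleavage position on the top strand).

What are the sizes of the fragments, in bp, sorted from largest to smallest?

161, 71, 8 bp

KpnI sites (GGTACC) start at positions 25, 33, 104.
KpnI cuts after base 5 of each site (before the last base), so after positions 29, 37, 108.
Circular molecule, 3 cuts → 3 fragments:
  30–37 → 8 bp
  38–108 → 71 bp
  109–240 then 1–29 → 132 + 29 = 161 bp
Sorted largest to smallest: 161, 71, 8 bp.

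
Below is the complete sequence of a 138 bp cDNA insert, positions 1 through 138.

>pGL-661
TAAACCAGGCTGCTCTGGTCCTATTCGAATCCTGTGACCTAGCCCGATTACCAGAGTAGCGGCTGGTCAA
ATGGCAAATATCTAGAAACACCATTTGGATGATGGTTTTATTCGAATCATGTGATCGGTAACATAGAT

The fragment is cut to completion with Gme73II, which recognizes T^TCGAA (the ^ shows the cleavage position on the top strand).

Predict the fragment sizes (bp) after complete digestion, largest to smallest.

Gme73II sites (TTCGAA) start at positions 24, 111.
Gme73II cuts after the first base of each site, so after positions 24, 111.
Linear molecule, 2 cuts → 3 fragments:
  1–24 → 24 bp
  25–111 → 87 bp
  112–138 → 27 bp
Sorted largest to smallest: 87, 27, 24 bp.

87, 27, 24 bp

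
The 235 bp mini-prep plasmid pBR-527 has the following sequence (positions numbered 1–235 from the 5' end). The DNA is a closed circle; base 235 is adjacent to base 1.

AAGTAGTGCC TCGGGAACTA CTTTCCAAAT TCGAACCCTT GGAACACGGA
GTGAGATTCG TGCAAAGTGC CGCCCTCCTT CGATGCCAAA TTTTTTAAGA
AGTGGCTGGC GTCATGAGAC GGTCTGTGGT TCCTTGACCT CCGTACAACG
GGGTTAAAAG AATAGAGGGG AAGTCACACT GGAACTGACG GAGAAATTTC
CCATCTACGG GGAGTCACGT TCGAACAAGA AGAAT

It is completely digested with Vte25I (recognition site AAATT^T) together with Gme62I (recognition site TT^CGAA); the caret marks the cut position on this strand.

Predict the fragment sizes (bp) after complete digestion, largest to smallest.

106, 61, 45, 23 bp

Vte25I sites (AAATTT) start at positions 88, 194.
Vte25I cuts after base 5 of each site (before the last base), so after positions 92, 198.
Gme62I sites (TTCGAA) start at positions 30, 220.
Gme62I cuts after base 2 of each site, so after positions 31, 221.
Combined cut positions: 31, 92, 198, 221.
Circular molecule, 4 cuts → 4 fragments:
  32–92 → 61 bp
  93–198 → 106 bp
  199–221 → 23 bp
  222–235 then 1–31 → 14 + 31 = 45 bp
Sorted largest to smallest: 106, 61, 45, 23 bp.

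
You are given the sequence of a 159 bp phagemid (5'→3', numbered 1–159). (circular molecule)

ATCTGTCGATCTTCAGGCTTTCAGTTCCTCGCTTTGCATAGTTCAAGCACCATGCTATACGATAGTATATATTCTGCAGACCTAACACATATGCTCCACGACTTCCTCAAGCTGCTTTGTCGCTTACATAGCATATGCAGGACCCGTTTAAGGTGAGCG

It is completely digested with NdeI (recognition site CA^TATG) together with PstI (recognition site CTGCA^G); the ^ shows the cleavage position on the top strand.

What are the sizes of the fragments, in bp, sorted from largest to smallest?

104, 44, 11 bp

NdeI sites (CATATG) start at positions 88, 132.
NdeI cuts after base 2 of each site, so after positions 89, 133.
The PstI site (CTGCAG) starts at position 74.
PstI cuts after base 5 of each site (before the last base), so after position 78.
Combined cut positions: 78, 89, 133.
Circular molecule, 3 cuts → 3 fragments:
  79–89 → 11 bp
  90–133 → 44 bp
  134–159 then 1–78 → 26 + 78 = 104 bp
Sorted largest to smallest: 104, 44, 11 bp.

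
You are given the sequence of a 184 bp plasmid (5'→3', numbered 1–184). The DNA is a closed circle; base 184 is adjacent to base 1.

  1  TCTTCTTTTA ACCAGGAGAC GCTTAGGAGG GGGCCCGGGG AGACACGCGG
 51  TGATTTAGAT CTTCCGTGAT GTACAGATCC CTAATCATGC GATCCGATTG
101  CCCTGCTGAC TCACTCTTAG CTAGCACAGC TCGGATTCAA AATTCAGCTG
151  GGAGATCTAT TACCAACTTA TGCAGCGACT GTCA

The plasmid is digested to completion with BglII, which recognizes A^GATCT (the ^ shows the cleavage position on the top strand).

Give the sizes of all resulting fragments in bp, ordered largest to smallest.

BglII sites (AGATCT) start at positions 57, 153.
BglII cuts after the first base of each site, so after positions 57, 153.
Circular molecule, 2 cuts → 2 fragments:
  58–153 → 96 bp
  154–184 then 1–57 → 31 + 57 = 88 bp
Sorted largest to smallest: 96, 88 bp.

96, 88 bp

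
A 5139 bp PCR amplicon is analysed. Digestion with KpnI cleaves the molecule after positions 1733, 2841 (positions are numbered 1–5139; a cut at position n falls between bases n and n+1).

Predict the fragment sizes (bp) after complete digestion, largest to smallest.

Linear molecule, 2 cuts → 3 fragments:
  1733 − 0 = 1733 bp
  2841 − 1733 = 1108 bp
  5139 − 2841 = 2298 bp
Sorted largest to smallest: 2298, 1733, 1108 bp.

2298, 1733, 1108 bp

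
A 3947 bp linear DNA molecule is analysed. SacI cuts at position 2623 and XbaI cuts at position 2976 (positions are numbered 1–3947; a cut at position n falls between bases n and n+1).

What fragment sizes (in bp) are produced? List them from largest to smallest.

Combined cut positions (sorted): 2623, 2976.
Linear molecule, 2 cuts → 3 fragments:
  2623 − 0 = 2623 bp
  2976 − 2623 = 353 bp
  3947 − 2976 = 971 bp
Sorted largest to smallest: 2623, 971, 353 bp.

2623, 971, 353 bp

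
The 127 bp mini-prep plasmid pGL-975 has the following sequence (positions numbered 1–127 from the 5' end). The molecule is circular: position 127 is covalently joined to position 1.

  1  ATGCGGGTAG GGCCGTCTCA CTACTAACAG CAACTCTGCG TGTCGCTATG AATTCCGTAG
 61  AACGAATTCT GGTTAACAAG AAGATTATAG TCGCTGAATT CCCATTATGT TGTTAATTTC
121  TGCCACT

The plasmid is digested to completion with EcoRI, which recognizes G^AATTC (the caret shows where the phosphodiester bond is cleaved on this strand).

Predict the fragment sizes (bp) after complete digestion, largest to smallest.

81, 32, 14 bp

EcoRI sites (GAATTC) start at positions 50, 64, 96.
EcoRI cuts after the first base of each site, so after positions 50, 64, 96.
Circular molecule, 3 cuts → 3 fragments:
  51–64 → 14 bp
  65–96 → 32 bp
  97–127 then 1–50 → 31 + 50 = 81 bp
Sorted largest to smallest: 81, 32, 14 bp.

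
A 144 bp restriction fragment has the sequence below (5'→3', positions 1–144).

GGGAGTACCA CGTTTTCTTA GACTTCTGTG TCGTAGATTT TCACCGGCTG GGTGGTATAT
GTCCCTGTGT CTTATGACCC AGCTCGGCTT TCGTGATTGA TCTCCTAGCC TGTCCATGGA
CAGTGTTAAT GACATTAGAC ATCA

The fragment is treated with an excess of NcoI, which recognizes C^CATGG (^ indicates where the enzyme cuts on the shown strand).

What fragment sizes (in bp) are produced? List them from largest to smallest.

The NcoI site (CCATGG) starts at position 114.
NcoI cuts after the first base of each site, so after position 114.
Linear molecule, 1 cut → 2 fragments:
  1–114 → 114 bp
  115–144 → 30 bp
Sorted largest to smallest: 114, 30 bp.

114, 30 bp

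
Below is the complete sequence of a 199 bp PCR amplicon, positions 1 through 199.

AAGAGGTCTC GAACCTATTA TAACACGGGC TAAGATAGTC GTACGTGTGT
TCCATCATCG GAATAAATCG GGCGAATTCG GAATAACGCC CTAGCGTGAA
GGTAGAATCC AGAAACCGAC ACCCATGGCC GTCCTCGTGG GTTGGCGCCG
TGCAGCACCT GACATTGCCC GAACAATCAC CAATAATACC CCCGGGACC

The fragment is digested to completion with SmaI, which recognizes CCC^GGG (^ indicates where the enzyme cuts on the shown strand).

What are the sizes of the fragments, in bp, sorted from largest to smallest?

The SmaI site (CCCGGG) starts at position 191.
SmaI cuts after base 3 of each site, so after position 193.
Linear molecule, 1 cut → 2 fragments:
  1–193 → 193 bp
  194–199 → 6 bp
Sorted largest to smallest: 193, 6 bp.

193, 6 bp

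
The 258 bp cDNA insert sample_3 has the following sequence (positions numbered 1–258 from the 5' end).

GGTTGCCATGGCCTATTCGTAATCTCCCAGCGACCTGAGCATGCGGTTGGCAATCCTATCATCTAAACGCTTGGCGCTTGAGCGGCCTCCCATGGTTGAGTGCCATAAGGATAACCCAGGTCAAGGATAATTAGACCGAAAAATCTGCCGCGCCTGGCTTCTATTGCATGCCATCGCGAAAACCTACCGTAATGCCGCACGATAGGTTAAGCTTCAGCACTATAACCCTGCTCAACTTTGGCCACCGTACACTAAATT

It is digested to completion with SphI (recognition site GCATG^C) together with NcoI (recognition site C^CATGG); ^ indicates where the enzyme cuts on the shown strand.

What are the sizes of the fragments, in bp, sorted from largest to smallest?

88, 80, 47, 37, 6 bp

SphI sites (GCATGC) start at positions 39, 166.
SphI cuts after base 5 of each site (before the last base), so after positions 43, 170.
NcoI sites (CCATGG) start at positions 6, 90.
NcoI cuts after the first base of each site, so after positions 6, 90.
Combined cut positions: 6, 43, 90, 170.
Linear molecule, 4 cuts → 5 fragments:
  1–6 → 6 bp
  7–43 → 37 bp
  44–90 → 47 bp
  91–170 → 80 bp
  171–258 → 88 bp
Sorted largest to smallest: 88, 80, 47, 37, 6 bp.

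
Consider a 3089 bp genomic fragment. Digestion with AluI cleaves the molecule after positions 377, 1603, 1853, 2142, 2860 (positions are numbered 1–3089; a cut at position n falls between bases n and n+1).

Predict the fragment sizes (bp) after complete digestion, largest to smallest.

1226, 718, 377, 289, 250, 229 bp

Linear molecule, 5 cuts → 6 fragments:
  377 − 0 = 377 bp
  1603 − 377 = 1226 bp
  1853 − 1603 = 250 bp
  2142 − 1853 = 289 bp
  2860 − 2142 = 718 bp
  3089 − 2860 = 229 bp
Sorted largest to smallest: 1226, 718, 377, 289, 250, 229 bp.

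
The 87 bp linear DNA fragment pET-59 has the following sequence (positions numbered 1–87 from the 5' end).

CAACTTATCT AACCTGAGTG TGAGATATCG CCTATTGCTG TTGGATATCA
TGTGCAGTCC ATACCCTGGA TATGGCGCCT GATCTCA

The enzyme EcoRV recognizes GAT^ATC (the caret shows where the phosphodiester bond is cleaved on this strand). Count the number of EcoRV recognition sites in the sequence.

2

GATATC occurs starting at positions 24, 44.
EcoRV cuts at 2 sites.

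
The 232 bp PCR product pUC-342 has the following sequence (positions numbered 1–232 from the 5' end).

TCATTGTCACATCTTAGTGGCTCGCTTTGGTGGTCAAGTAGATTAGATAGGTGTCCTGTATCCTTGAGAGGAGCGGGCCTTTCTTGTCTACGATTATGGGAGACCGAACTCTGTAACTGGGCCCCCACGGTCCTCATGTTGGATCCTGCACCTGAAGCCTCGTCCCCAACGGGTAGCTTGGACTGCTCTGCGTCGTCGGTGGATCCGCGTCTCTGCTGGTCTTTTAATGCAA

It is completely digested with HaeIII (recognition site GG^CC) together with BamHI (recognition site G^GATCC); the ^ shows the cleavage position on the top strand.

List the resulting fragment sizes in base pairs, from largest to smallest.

77, 60, 44, 31, 20 bp

HaeIII sites (GGCC) start at positions 76, 120.
HaeIII cuts after base 2 of each site, so after positions 77, 121.
BamHI sites (GGATCC) start at positions 141, 201.
BamHI cuts after the first base of each site, so after positions 141, 201.
Combined cut positions: 77, 121, 141, 201.
Linear molecule, 4 cuts → 5 fragments:
  1–77 → 77 bp
  78–121 → 44 bp
  122–141 → 20 bp
  142–201 → 60 bp
  202–232 → 31 bp
Sorted largest to smallest: 77, 60, 44, 31, 20 bp.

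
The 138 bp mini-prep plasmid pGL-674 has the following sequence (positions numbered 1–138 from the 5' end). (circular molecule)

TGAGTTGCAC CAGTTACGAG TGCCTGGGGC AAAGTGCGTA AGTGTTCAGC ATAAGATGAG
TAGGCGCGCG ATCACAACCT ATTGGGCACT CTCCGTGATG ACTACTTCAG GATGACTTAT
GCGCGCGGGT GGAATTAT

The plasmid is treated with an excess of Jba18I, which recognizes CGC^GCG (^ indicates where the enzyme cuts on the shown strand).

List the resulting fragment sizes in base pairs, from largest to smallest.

81, 57 bp

Jba18I sites (CGCGCG) start at positions 65, 122.
Jba18I cuts after base 3 of each site, so after positions 67, 124.
Circular molecule, 2 cuts → 2 fragments:
  68–124 → 57 bp
  125–138 then 1–67 → 14 + 67 = 81 bp
Sorted largest to smallest: 81, 57 bp.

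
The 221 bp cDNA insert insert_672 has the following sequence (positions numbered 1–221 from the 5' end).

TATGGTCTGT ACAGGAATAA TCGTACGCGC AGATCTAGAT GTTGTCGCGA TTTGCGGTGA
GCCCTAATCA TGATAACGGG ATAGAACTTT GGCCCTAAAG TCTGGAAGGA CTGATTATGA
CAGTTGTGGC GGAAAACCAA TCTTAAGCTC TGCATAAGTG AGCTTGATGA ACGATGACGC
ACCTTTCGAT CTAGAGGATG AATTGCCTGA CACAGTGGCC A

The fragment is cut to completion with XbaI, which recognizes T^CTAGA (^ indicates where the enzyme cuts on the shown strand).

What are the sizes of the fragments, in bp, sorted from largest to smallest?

XbaI sites (TCTAGA) start at positions 34, 190.
XbaI cuts after the first base of each site, so after positions 34, 190.
Linear molecule, 2 cuts → 3 fragments:
  1–34 → 34 bp
  35–190 → 156 bp
  191–221 → 31 bp
Sorted largest to smallest: 156, 34, 31 bp.

156, 34, 31 bp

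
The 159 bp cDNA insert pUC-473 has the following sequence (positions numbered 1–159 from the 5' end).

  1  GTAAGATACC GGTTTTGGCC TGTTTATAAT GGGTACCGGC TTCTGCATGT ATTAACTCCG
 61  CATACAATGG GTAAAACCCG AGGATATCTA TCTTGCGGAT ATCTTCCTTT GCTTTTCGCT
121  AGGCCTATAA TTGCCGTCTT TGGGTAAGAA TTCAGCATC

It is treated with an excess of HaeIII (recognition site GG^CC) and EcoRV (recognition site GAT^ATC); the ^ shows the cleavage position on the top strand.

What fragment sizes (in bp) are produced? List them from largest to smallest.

HaeIII sites (GGCC) start at positions 17, 122.
HaeIII cuts after base 2 of each site, so after positions 18, 123.
EcoRV sites (GATATC) start at positions 83, 98.
EcoRV cuts after base 3 of each site, so after positions 85, 100.
Combined cut positions: 18, 85, 100, 123.
Linear molecule, 4 cuts → 5 fragments:
  1–18 → 18 bp
  19–85 → 67 bp
  86–100 → 15 bp
  101–123 → 23 bp
  124–159 → 36 bp
Sorted largest to smallest: 67, 36, 23, 18, 15 bp.

67, 36, 23, 18, 15 bp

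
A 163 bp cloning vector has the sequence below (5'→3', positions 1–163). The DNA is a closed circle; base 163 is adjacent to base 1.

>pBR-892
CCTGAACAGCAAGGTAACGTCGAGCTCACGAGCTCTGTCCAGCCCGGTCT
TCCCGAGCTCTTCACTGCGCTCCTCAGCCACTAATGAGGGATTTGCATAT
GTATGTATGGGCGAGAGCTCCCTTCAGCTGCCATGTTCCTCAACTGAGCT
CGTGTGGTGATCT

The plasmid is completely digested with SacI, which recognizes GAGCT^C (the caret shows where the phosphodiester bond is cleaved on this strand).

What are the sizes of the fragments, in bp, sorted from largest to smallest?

60, 39, 31, 25, 8 bp

SacI sites (GAGCTC) start at positions 22, 30, 55, 115, 146.
SacI cuts after base 5 of each site (before the last base), so after positions 26, 34, 59, 119, 150.
Circular molecule, 5 cuts → 5 fragments:
  27–34 → 8 bp
  35–59 → 25 bp
  60–119 → 60 bp
  120–150 → 31 bp
  151–163 then 1–26 → 13 + 26 = 39 bp
Sorted largest to smallest: 60, 39, 31, 25, 8 bp.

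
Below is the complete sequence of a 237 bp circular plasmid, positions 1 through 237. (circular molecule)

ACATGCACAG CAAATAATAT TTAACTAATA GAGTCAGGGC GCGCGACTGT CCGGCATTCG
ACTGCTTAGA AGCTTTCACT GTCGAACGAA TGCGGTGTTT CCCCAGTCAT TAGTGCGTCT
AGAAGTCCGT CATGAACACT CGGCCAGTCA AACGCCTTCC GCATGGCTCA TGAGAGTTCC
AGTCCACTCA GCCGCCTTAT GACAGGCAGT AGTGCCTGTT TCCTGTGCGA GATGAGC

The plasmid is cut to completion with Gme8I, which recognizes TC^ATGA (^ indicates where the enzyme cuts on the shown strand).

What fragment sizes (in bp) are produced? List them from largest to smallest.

Gme8I sites (TCATGA) start at positions 130, 168.
Gme8I cuts after base 2 of each site, so after positions 131, 169.
Circular molecule, 2 cuts → 2 fragments:
  132–169 → 38 bp
  170–237 then 1–131 → 68 + 131 = 199 bp
Sorted largest to smallest: 199, 38 bp.

199, 38 bp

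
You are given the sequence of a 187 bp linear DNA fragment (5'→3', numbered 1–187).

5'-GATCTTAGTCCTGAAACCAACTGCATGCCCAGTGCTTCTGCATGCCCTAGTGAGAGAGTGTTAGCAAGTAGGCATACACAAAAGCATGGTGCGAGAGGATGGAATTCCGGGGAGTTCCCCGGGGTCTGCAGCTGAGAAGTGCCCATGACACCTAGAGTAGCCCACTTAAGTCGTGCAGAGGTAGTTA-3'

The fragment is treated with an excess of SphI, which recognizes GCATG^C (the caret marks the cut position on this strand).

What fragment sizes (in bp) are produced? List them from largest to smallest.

143, 27, 17 bp

SphI sites (GCATGC) start at positions 23, 40.
SphI cuts after base 5 of each site (before the last base), so after positions 27, 44.
Linear molecule, 2 cuts → 3 fragments:
  1–27 → 27 bp
  28–44 → 17 bp
  45–187 → 143 bp
Sorted largest to smallest: 143, 27, 17 bp.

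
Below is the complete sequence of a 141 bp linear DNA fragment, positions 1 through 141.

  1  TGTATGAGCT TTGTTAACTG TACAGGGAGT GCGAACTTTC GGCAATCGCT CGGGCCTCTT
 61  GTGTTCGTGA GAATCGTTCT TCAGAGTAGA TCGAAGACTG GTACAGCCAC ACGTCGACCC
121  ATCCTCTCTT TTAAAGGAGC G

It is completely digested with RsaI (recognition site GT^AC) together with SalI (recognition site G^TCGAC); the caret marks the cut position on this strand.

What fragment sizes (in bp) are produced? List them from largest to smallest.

RsaI sites (GTAC) start at positions 20, 101.
RsaI cuts after base 2 of each site, so after positions 21, 102.
The SalI site (GTCGAC) starts at position 113.
SalI cuts after the first base of each site, so after position 113.
Combined cut positions: 21, 102, 113.
Linear molecule, 3 cuts → 4 fragments:
  1–21 → 21 bp
  22–102 → 81 bp
  103–113 → 11 bp
  114–141 → 28 bp
Sorted largest to smallest: 81, 28, 21, 11 bp.

81, 28, 21, 11 bp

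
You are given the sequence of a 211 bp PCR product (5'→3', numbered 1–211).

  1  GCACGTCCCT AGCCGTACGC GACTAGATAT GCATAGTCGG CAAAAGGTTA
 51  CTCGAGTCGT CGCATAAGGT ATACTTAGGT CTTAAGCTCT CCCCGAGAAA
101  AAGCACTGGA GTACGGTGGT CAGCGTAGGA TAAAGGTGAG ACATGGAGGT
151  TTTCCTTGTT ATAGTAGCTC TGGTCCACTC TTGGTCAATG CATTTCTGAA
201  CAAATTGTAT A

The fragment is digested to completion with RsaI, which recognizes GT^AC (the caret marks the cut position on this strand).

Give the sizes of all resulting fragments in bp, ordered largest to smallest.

RsaI sites (GTAC) start at positions 15, 111.
RsaI cuts after base 2 of each site, so after positions 16, 112.
Linear molecule, 2 cuts → 3 fragments:
  1–16 → 16 bp
  17–112 → 96 bp
  113–211 → 99 bp
Sorted largest to smallest: 99, 96, 16 bp.

99, 96, 16 bp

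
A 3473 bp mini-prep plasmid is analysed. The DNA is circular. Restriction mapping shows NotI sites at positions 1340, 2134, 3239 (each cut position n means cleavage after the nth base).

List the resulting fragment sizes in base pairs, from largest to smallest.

Circular molecule, 3 cuts → 3 fragments:
  2134 − 1340 = 794 bp
  3239 − 2134 = 1105 bp
  wrap: 3473 − 3239 + 1340 = 1574 bp
Sorted largest to smallest: 1574, 1105, 794 bp.

1574, 1105, 794 bp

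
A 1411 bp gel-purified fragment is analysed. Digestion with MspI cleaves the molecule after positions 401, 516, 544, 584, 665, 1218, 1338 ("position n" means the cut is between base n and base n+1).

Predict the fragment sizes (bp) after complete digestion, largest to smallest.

553, 401, 120, 115, 81, 73, 40, 28 bp

Linear molecule, 7 cuts → 8 fragments:
  401 − 0 = 401 bp
  516 − 401 = 115 bp
  544 − 516 = 28 bp
  584 − 544 = 40 bp
  665 − 584 = 81 bp
  1218 − 665 = 553 bp
  1338 − 1218 = 120 bp
  1411 − 1338 = 73 bp
Sorted largest to smallest: 553, 401, 120, 115, 81, 73, 40, 28 bp.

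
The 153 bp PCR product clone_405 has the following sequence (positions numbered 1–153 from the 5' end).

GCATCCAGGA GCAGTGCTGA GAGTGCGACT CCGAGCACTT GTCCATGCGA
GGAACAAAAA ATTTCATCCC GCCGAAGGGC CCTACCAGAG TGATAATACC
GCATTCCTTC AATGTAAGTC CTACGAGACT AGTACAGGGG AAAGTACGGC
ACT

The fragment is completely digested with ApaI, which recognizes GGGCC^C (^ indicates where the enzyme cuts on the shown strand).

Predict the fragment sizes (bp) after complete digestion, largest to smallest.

81, 72 bp

The ApaI site (GGGCCC) starts at position 77.
ApaI cuts after base 5 of each site (before the last base), so after position 81.
Linear molecule, 1 cut → 2 fragments:
  1–81 → 81 bp
  82–153 → 72 bp
Sorted largest to smallest: 81, 72 bp.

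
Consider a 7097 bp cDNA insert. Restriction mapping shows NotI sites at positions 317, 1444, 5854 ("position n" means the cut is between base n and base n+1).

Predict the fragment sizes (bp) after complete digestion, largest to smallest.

Linear molecule, 3 cuts → 4 fragments:
  317 − 0 = 317 bp
  1444 − 317 = 1127 bp
  5854 − 1444 = 4410 bp
  7097 − 5854 = 1243 bp
Sorted largest to smallest: 4410, 1243, 1127, 317 bp.

4410, 1243, 1127, 317 bp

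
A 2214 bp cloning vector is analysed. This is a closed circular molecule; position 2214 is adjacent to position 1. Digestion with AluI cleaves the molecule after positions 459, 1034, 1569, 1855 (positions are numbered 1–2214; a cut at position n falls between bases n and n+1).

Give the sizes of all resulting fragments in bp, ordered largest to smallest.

818, 575, 535, 286 bp

Circular molecule, 4 cuts → 4 fragments:
  1034 − 459 = 575 bp
  1569 − 1034 = 535 bp
  1855 − 1569 = 286 bp
  wrap: 2214 − 1855 + 459 = 818 bp
Sorted largest to smallest: 818, 575, 535, 286 bp.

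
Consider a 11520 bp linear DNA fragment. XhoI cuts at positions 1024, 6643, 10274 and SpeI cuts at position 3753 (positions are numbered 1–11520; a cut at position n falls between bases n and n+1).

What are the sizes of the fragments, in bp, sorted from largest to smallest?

3631, 2890, 2729, 1246, 1024 bp

Combined cut positions (sorted): 1024, 3753, 6643, 10274.
Linear molecule, 4 cuts → 5 fragments:
  1024 − 0 = 1024 bp
  3753 − 1024 = 2729 bp
  6643 − 3753 = 2890 bp
  10274 − 6643 = 3631 bp
  11520 − 10274 = 1246 bp
Sorted largest to smallest: 3631, 2890, 2729, 1246, 1024 bp.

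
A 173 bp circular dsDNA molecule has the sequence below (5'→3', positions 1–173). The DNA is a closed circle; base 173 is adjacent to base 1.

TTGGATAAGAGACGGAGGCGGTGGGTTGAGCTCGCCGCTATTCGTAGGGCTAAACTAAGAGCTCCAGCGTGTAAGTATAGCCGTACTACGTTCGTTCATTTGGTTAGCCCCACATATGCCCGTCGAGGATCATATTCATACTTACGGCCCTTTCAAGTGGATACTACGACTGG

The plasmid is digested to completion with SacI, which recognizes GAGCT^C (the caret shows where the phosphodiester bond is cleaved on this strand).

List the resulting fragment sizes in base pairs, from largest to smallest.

142, 31 bp

SacI sites (GAGCTC) start at positions 28, 59.
SacI cuts after base 5 of each site (before the last base), so after positions 32, 63.
Circular molecule, 2 cuts → 2 fragments:
  33–63 → 31 bp
  64–173 then 1–32 → 110 + 32 = 142 bp
Sorted largest to smallest: 142, 31 bp.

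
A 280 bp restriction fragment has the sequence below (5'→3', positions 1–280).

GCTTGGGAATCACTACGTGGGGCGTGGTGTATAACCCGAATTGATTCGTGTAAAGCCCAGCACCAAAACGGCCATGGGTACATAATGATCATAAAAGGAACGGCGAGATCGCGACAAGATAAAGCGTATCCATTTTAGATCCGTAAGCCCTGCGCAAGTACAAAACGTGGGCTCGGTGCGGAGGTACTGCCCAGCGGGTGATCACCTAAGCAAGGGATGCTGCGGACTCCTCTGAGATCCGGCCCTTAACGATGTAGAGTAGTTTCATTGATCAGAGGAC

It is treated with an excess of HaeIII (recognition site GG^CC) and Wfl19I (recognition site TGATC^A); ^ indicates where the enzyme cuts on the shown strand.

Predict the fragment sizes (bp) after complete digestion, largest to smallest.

HaeIII sites (GGCC) start at positions 70, 241.
HaeIII cuts after base 2 of each site, so after positions 71, 242.
Wfl19I sites (TGATCA) start at positions 86, 199, 269.
Wfl19I cuts after base 5 of each site (before the last base), so after positions 90, 203, 273.
Combined cut positions: 71, 90, 203, 242, 273.
Linear molecule, 5 cuts → 6 fragments:
  1–71 → 71 bp
  72–90 → 19 bp
  91–203 → 113 bp
  204–242 → 39 bp
  243–273 → 31 bp
  274–280 → 7 bp
Sorted largest to smallest: 113, 71, 39, 31, 19, 7 bp.

113, 71, 39, 31, 19, 7 bp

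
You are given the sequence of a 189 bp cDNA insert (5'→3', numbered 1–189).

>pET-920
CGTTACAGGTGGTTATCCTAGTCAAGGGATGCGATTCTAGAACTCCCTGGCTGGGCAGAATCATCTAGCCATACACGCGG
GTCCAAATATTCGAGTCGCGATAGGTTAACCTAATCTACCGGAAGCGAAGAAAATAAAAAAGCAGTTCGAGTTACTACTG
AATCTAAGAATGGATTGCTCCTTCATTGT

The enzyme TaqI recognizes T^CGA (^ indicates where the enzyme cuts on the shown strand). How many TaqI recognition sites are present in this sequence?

2

TCGA occurs starting at positions 91, 147.
TaqI cuts at 2 sites.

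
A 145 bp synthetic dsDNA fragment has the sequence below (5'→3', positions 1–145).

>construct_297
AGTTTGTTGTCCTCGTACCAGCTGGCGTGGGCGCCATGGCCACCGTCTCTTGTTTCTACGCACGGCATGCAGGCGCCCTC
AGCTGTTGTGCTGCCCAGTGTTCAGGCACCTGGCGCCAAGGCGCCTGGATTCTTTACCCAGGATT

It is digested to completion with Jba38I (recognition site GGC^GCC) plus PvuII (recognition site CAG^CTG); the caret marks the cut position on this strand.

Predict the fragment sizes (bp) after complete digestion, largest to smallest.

42, 32, 23, 21, 11, 8, 8 bp

Jba38I sites (GGCGCC) start at positions 30, 72, 112, 120.
Jba38I cuts after base 3 of each site, so after positions 32, 74, 114, 122.
PvuII sites (CAGCTG) start at positions 19, 80.
PvuII cuts after base 3 of each site, so after positions 21, 82.
Combined cut positions: 21, 32, 74, 82, 114, 122.
Linear molecule, 6 cuts → 7 fragments:
  1–21 → 21 bp
  22–32 → 11 bp
  33–74 → 42 bp
  75–82 → 8 bp
  83–114 → 32 bp
  115–122 → 8 bp
  123–145 → 23 bp
Sorted largest to smallest: 42, 32, 23, 21, 11, 8, 8 bp.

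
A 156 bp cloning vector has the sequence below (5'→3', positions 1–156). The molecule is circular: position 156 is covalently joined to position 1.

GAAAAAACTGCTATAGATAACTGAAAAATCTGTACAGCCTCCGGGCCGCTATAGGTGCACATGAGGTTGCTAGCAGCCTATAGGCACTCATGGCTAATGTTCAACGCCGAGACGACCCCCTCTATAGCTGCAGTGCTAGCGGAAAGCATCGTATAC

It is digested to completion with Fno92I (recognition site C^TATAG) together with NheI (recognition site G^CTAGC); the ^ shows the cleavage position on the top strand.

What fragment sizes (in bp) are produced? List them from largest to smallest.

44, 38, 32, 20, 13, 9 bp

Fno92I sites (CTATAG) start at positions 11, 49, 78, 122.
Fno92I cuts after the first base of each site, so after positions 11, 49, 78, 122.
NheI sites (GCTAGC) start at positions 69, 135.
NheI cuts after the first base of each site, so after positions 69, 135.
Combined cut positions: 11, 49, 69, 78, 122, 135.
Circular molecule, 6 cuts → 6 fragments:
  12–49 → 38 bp
  50–69 → 20 bp
  70–78 → 9 bp
  79–122 → 44 bp
  123–135 → 13 bp
  136–156 then 1–11 → 21 + 11 = 32 bp
Sorted largest to smallest: 44, 38, 32, 20, 13, 9 bp.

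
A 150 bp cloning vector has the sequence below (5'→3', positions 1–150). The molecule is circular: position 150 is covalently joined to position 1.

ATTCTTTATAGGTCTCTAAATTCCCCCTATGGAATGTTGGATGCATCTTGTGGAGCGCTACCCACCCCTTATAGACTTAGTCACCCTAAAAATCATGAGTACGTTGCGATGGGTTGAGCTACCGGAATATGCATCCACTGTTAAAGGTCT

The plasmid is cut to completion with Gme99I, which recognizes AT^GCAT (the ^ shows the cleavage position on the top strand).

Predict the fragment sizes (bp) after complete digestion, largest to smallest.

88, 62 bp

Gme99I sites (ATGCAT) start at positions 41, 129.
Gme99I cuts after base 2 of each site, so after positions 42, 130.
Circular molecule, 2 cuts → 2 fragments:
  43–130 → 88 bp
  131–150 then 1–42 → 20 + 42 = 62 bp
Sorted largest to smallest: 88, 62 bp.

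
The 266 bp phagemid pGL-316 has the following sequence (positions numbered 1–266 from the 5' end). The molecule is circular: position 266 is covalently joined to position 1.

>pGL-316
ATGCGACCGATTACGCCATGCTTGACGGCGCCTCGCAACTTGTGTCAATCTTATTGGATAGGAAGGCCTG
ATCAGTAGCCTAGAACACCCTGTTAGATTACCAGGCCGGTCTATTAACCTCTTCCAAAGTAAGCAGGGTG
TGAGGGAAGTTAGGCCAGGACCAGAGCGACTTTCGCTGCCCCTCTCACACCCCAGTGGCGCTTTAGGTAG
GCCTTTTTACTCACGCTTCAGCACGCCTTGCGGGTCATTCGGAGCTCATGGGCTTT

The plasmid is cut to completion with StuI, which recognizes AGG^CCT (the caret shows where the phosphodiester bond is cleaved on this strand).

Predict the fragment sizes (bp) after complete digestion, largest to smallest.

StuI sites (AGGCCT) start at positions 64, 209.
StuI cuts after base 3 of each site, so after positions 66, 211.
Circular molecule, 2 cuts → 2 fragments:
  67–211 → 145 bp
  212–266 then 1–66 → 55 + 66 = 121 bp
Sorted largest to smallest: 145, 121 bp.

145, 121 bp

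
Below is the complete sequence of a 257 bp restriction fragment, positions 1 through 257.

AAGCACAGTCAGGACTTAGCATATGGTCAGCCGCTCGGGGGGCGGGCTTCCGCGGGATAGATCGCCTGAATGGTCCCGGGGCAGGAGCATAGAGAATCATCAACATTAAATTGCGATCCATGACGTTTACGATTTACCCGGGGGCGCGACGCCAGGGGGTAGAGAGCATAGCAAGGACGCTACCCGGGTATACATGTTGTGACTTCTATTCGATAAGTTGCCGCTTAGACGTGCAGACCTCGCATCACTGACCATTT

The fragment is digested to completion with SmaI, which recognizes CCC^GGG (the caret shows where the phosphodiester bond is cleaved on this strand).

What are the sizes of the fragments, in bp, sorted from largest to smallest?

SmaI sites (CCCGGG) start at positions 75, 137, 183.
SmaI cuts after base 3 of each site, so after positions 77, 139, 185.
Linear molecule, 3 cuts → 4 fragments:
  1–77 → 77 bp
  78–139 → 62 bp
  140–185 → 46 bp
  186–257 → 72 bp
Sorted largest to smallest: 77, 72, 62, 46 bp.

77, 72, 62, 46 bp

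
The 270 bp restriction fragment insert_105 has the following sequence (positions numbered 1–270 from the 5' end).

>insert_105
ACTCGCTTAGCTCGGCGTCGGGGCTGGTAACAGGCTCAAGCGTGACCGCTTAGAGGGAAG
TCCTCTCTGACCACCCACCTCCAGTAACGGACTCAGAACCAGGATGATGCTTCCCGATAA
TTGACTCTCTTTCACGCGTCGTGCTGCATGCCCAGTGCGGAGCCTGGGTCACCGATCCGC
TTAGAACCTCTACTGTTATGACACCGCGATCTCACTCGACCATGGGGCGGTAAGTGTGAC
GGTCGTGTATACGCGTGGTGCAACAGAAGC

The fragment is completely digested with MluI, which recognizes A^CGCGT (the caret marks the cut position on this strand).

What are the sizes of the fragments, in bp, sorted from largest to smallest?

MluI sites (ACGCGT) start at positions 134, 251.
MluI cuts after the first base of each site, so after positions 134, 251.
Linear molecule, 2 cuts → 3 fragments:
  1–134 → 134 bp
  135–251 → 117 bp
  252–270 → 19 bp
Sorted largest to smallest: 134, 117, 19 bp.

134, 117, 19 bp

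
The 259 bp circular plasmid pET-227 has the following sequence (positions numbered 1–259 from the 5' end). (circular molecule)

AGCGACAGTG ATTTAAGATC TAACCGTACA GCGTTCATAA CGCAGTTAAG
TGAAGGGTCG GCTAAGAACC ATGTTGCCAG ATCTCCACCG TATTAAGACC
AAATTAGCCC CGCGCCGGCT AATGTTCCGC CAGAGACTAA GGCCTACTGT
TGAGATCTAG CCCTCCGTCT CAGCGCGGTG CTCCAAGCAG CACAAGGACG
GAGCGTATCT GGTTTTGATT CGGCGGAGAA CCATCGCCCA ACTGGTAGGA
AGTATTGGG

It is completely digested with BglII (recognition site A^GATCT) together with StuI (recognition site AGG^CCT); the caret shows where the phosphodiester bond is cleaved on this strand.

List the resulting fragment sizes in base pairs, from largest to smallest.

BglII sites (AGATCT) start at positions 16, 79, 153.
BglII cuts after the first base of each site, so after positions 16, 79, 153.
The StuI site (AGGCCT) starts at position 140.
StuI cuts after base 3 of each site, so after position 142.
Combined cut positions: 16, 79, 142, 153.
Circular molecule, 4 cuts → 4 fragments:
  17–79 → 63 bp
  80–142 → 63 bp
  143–153 → 11 bp
  154–259 then 1–16 → 106 + 16 = 122 bp
Sorted largest to smallest: 122, 63, 63, 11 bp.

122, 63, 63, 11 bp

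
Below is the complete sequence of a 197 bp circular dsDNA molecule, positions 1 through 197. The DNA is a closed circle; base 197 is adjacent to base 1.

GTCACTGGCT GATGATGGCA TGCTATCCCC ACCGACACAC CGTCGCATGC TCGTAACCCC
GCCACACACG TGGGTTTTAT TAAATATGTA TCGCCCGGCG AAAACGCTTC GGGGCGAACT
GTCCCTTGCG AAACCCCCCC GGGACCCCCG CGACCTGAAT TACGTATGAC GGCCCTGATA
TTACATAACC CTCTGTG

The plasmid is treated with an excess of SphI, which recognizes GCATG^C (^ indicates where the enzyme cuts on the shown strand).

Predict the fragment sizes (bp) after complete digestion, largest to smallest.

170, 27 bp

SphI sites (GCATGC) start at positions 18, 45.
SphI cuts after base 5 of each site (before the last base), so after positions 22, 49.
Circular molecule, 2 cuts → 2 fragments:
  23–49 → 27 bp
  50–197 then 1–22 → 148 + 22 = 170 bp
Sorted largest to smallest: 170, 27 bp.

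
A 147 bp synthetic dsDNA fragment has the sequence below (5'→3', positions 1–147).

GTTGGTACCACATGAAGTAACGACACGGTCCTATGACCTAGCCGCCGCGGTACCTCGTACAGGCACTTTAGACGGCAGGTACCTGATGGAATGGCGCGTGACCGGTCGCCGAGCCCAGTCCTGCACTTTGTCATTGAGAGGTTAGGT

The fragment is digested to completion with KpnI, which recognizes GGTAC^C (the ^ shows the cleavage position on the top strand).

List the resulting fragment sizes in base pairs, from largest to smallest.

KpnI sites (GGTACC) start at positions 4, 49, 78.
KpnI cuts after base 5 of each site (before the last base), so after positions 8, 53, 82.
Linear molecule, 3 cuts → 4 fragments:
  1–8 → 8 bp
  9–53 → 45 bp
  54–82 → 29 bp
  83–147 → 65 bp
Sorted largest to smallest: 65, 45, 29, 8 bp.

65, 45, 29, 8 bp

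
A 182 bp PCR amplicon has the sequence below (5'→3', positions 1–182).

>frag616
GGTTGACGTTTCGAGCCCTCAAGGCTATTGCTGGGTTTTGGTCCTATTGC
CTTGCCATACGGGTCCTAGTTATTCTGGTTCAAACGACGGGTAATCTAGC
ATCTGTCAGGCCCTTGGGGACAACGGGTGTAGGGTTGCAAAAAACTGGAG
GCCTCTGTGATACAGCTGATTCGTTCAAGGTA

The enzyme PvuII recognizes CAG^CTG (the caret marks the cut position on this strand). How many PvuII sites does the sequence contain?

1

CAGCTG occurs starting at position 163.
PvuII cuts at 1 site.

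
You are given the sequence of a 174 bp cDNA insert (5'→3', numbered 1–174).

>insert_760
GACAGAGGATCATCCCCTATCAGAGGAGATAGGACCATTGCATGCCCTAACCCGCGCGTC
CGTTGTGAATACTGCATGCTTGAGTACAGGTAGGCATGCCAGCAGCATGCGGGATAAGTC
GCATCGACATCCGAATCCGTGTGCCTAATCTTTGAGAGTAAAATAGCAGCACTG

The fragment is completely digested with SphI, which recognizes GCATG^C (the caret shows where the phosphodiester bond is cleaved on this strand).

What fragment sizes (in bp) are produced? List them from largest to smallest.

SphI sites (GCATGC) start at positions 40, 74, 94, 105.
SphI cuts after base 5 of each site (before the last base), so after positions 44, 78, 98, 109.
Linear molecule, 4 cuts → 5 fragments:
  1–44 → 44 bp
  45–78 → 34 bp
  79–98 → 20 bp
  99–109 → 11 bp
  110–174 → 65 bp
Sorted largest to smallest: 65, 44, 34, 20, 11 bp.

65, 44, 34, 20, 11 bp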